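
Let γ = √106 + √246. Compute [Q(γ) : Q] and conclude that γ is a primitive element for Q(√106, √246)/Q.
[Q(γ) : Q] = 4 (equivalently, Q(γ) = Q(√106, √246))

Obviously Q(γ) ⊆ Q(√106, √246), and [Q(√106, √246):Q] = 4 (since 106, 246 are distinct squarefree integers > 1 with 26076 not a perfect square). To show equality we compute the minimal polynomial of γ. From γ = √106 + √246: γ^2 = 106 + 2√(26076) + 246 = 352 + 2√(26076), so γ^2 - 352 = 2√(26076); squaring, (γ^2 - 352)^2 = 4·26076, i.e. γ^4 - 704γ^2 + 123904 - 104304 = 0, i.e. γ^4 - 704γ^2 + 19600 = 0. So γ is a root of x^4 - 704x^2 + 19600. This polynomial is irreducible over Q: it has no rational root (each ±√106 ± √246 is irrational), and any factorization into two quadratics over Q would force √(26076) ∈ Q (pairing opposite roots) or √106, √246 ∈ Q (other pairings), all impossible. Hence [Q(γ):Q] = 4 = [Q(√106, √246):Q], so Q(γ) = Q(√106, √246).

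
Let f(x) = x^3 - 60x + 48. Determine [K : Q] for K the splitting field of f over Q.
[K : Q] = 6

By the rational root test, any rational root of the monic integer polynomial f(x) = x^3 - 60x + 48 must be an integer dividing the constant term 48, i.e. one of ±{1, 2, 3, 4, 6, 8, 12, 16, 24, 48}. Evaluating: f(1) = -11, f(-1) = 107, f(2) = -64, f(-2) = 160, f(3) = -105, f(-3) = 201, f(4) = -128, f(-4) = 224, f(6) = -96, f(-6) = 192, f(8) = 80, f(-8) = 16, f(12) = 1056, f(-12) = -960, f(16) = 3184, f(-16) = -3088, f(24) = 12432, f(-24) = -12336, f(48) = 107760, f(-48) = -107664; none is 0, so f has no rational root and is therefore irreducible over Q (a cubic with no linear factor over a field is irreducible). For an irreducible cubic, the Galois group is A_3 or S_3 according as the discriminant disc(f) = -4a^3 - 27b^2 = -4·(-60)^3 - 27·(48)^2 = 801792 is or is not a square in Q. Here disc(f) = 801792 is not a perfect square in Q, so the Galois group of f over Q is not contained in A_3 and must be all of S_3. The splitting field has degree |S_3| = 6 over Q, so [K : Q] = 6.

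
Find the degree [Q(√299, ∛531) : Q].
[Q(√299, ∛531) : Q] = 6

Let L = Q(√299, ∛531). Since Q(√299) ⊂ L and [Q(√299):Q] = 2, the tower law gives 2 | [L:Q]. Likewise Q(∛531) ⊂ L with [Q(∛531):Q] = 3 (because 531 is not a perfect cube), so 3 | [L:Q]. As gcd(2,3) = 1, [L:Q] is divisible by 6. Conversely L is generated over Q by √299 and ∛531, so [L:Q] ≤ 2·3 = 6. Therefore [Q(√299, ∛531) : Q] = 6.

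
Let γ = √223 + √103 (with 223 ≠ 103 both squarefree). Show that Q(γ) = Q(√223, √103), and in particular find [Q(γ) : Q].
[Q(γ) : Q] = 4 (equivalently, Q(γ) = Q(√223, √103))

Obviously Q(γ) ⊆ Q(√223, √103), and [Q(√223, √103):Q] = 4 (since 223, 103 are distinct squarefree integers > 1 with 22969 not a perfect square). To show equality we compute the minimal polynomial of γ. From γ = √223 + √103: γ^2 = 223 + 2√(22969) + 103 = 326 + 2√(22969), so γ^2 - 326 = 2√(22969); squaring, (γ^2 - 326)^2 = 4·22969, i.e. γ^4 - 652γ^2 + 106276 - 91876 = 0, i.e. γ^4 - 652γ^2 + 14400 = 0. So γ is a root of x^4 - 652x^2 + 14400. This polynomial is irreducible over Q: it has no rational root (each ±√223 ± √103 is irrational), and any factorization into two quadratics over Q would force √(22969) ∈ Q (pairing opposite roots) or √223, √103 ∈ Q (other pairings), all impossible. Hence [Q(γ):Q] = 4 = [Q(√223, √103):Q], so Q(γ) = Q(√223, √103).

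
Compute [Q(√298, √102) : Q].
[Q(√298, √102) : Q] = 4

[Q(√298):Q] = 2 (min poly x^2 - 298, irreducible since 298 is squarefree > 1). For the top step, suppose √102 ∈ Q(√298), say √102 = c + d√298 with c, d ∈ Q. Squaring: 102 = c^2 + 298d^2 + 2cd√298. Since √298 ∉ Q this forces 2cd = 0. If d = 0 then √102 = c ∈ Q, contradicting 102 squarefree > 1. If c = 0 then 102 = 298d^2, so 298·102 = (298d)^2 is a perfect square in Q — but 298·102 = 30396 is not a perfect square (since 298 and 102 are distinct squarefree integers). Contradiction. Hence √102 ∉ Q(√298), so x^2 - 102 stays irreducible over Q(√298) and [Q(√298, √102) : Q(√298)] = 2. By the tower law, [Q(√298, √102) : Q] = 2 · 2 = 4.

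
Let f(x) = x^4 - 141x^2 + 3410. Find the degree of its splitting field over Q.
[K : Q] = 4

Solving the quadratic in x^2: x^2 = (141 ± √(141^2 - 4·3410))/2 = (141 ± √6241)/2 = (141 ± 79)/2, giving x^2 = 110 or x^2 = 31. So f(x) = (x^2 - 110)(x^2 - 31) and the roots of f are ±√110, ±√31. Hence the splitting field is K = Q(√110, √31). Since 110 and 31 are distinct squarefree integers > 1, their product 3410 is not a perfect square, so √31 ∉ Q(√110). By the tower law [K:Q] = [Q(√110,√31):Q(√110)] · [Q(√110):Q] = 2 · 2 = 4.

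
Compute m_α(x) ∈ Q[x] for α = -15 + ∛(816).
m_α(x) = x^3 + 45x^2 + 675x + 2559

Set β = α + 15 = ∛(816), so β^3 = 816. Then (α + 15)^3 - 816 = 0, i.e. α is a root of g(x) = (x + 15)^3 - 816 = x^3 + 45x^2 + 675x + 2559. Since g(x) = h(x + 15) where h(x) = x^3 - 816, and h is irreducible over Q (because 816 is not a perfect cube, so h has no rational root, and a monic cubic with no rational root is irreducible), g is also irreducible (irreducibility is preserved under the substitution x → x + 15). Hence m_α(x) = x^3 + 45x^2 + 675x + 2559.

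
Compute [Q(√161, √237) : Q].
[Q(√161, √237) : Q] = 4

[Q(√161):Q] = 2 (min poly x^2 - 161, irreducible since 161 is squarefree > 1). For the top step, suppose √237 ∈ Q(√161), say √237 = c + d√161 with c, d ∈ Q. Squaring: 237 = c^2 + 161d^2 + 2cd√161. Since √161 ∉ Q this forces 2cd = 0. If d = 0 then √237 = c ∈ Q, contradicting 237 squarefree > 1. If c = 0 then 237 = 161d^2, so 161·237 = (161d)^2 is a perfect square in Q — but 161·237 = 38157 is not a perfect square (since 161 and 237 are distinct squarefree integers). Contradiction. Hence √237 ∉ Q(√161), so x^2 - 237 stays irreducible over Q(√161) and [Q(√161, √237) : Q(√161)] = 2. By the tower law, [Q(√161, √237) : Q] = 2 · 2 = 4.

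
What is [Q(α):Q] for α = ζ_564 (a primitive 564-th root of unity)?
[Q(α):Q] = 184

The minimal polynomial of ζ_564 over Q is the 564-th cyclotomic polynomial Φ_564(x), which is irreducible over Q and has degree φ(564) = 184. Hence [Q(α):Q] = φ(564) = 184.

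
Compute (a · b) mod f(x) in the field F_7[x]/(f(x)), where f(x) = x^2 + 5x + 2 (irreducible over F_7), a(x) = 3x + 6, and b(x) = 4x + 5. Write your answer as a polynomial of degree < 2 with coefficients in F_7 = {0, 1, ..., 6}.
a · b ≡ 6 (mod f(x))

Multiply in F_7[x]: a(x)·b(x) = (3x + 6)·(4x + 5) = 5x^2 + 4x + 2. This has degree ≥ 2, so divide by f(x) over F_7: 5x^2 + 4x + 2 = (5)·(x^2 + 5x + 2) + (6). Hence a·b ≡ 6 (mod f). (F_7[x]/(f) is a field with 7^2 = 49 elements since f is irreducible of degree 2.)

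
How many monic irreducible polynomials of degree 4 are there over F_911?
There are 172192009080 monic irreducible polynomials of degree 4 over F_911

Each element of F_{911^4} that lies in no proper subfield is a root of exactly one monic irreducible of degree 4 over F_911, and each such polynomial has 4 distinct roots in F_{911^4}. By Möbius inversion the count is N_911(4) = (1/4) Σ_{d|4} μ(4/d) · 911^d = (1/4)(μ(4)·911^1 + μ(2)·911^2 + μ(1)·911^4) = 688768036320/4 = 172192009080.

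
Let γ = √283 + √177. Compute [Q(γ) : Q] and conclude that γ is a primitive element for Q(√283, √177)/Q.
[Q(γ) : Q] = 4 (equivalently, Q(γ) = Q(√283, √177))

Obviously Q(γ) ⊆ Q(√283, √177), and [Q(√283, √177):Q] = 4 (since 283, 177 are distinct squarefree integers > 1 with 50091 not a perfect square). To show equality we compute the minimal polynomial of γ. From γ = √283 + √177: γ^2 = 283 + 2√(50091) + 177 = 460 + 2√(50091), so γ^2 - 460 = 2√(50091); squaring, (γ^2 - 460)^2 = 4·50091, i.e. γ^4 - 920γ^2 + 211600 - 200364 = 0, i.e. γ^4 - 920γ^2 + 11236 = 0. So γ is a root of x^4 - 920x^2 + 11236. This polynomial is irreducible over Q: it has no rational root (each ±√283 ± √177 is irrational), and any factorization into two quadratics over Q would force √(50091) ∈ Q (pairing opposite roots) or √283, √177 ∈ Q (other pairings), all impossible. Hence [Q(γ):Q] = 4 = [Q(√283, √177):Q], so Q(γ) = Q(√283, √177).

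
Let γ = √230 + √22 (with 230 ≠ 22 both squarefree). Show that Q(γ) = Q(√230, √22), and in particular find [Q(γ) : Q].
[Q(γ) : Q] = 4 (equivalently, Q(γ) = Q(√230, √22))

Obviously Q(γ) ⊆ Q(√230, √22), and [Q(√230, √22):Q] = 4 (since 230, 22 are distinct squarefree integers > 1 with 5060 not a perfect square). To show equality we compute the minimal polynomial of γ. From γ = √230 + √22: γ^2 = 230 + 2√(5060) + 22 = 252 + 2√(5060), so γ^2 - 252 = 2√(5060); squaring, (γ^2 - 252)^2 = 4·5060, i.e. γ^4 - 504γ^2 + 63504 - 20240 = 0, i.e. γ^4 - 504γ^2 + 43264 = 0. So γ is a root of x^4 - 504x^2 + 43264. This polynomial is irreducible over Q: it has no rational root (each ±√230 ± √22 is irrational), and any factorization into two quadratics over Q would force √(5060) ∈ Q (pairing opposite roots) or √230, √22 ∈ Q (other pairings), all impossible. Hence [Q(γ):Q] = 4 = [Q(√230, √22):Q], so Q(γ) = Q(√230, √22).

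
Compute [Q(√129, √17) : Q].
[Q(√129, √17) : Q] = 4

[Q(√129):Q] = 2 (min poly x^2 - 129, irreducible since 129 is squarefree > 1). For the top step, suppose √17 ∈ Q(√129), say √17 = c + d√129 with c, d ∈ Q. Squaring: 17 = c^2 + 129d^2 + 2cd√129. Since √129 ∉ Q this forces 2cd = 0. If d = 0 then √17 = c ∈ Q, contradicting 17 squarefree > 1. If c = 0 then 17 = 129d^2, so 129·17 = (129d)^2 is a perfect square in Q — but 129·17 = 2193 is not a perfect square (since 129 and 17 are distinct squarefree integers). Contradiction. Hence √17 ∉ Q(√129), so x^2 - 17 stays irreducible over Q(√129) and [Q(√129, √17) : Q(√129)] = 2. By the tower law, [Q(√129, √17) : Q] = 2 · 2 = 4.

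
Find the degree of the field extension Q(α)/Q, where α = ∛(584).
[Q(α):Q] = 3

The minimal polynomial of α is x^3 - 584, irreducible over Q since 584 is not a perfect cube (so x^3 - 584 has no rational root). Hence [Q(α):Q] = deg(m_α) = 3.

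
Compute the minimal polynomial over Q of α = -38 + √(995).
m_α(x) = x^2 + 76x + 449

From α + 38 = √(995), squaring gives (α + 38)^2 = 995, i.e. α^2 + 76α + 1444 = 995, so α^2 + 76α + 449 = 0. The discriminant of x^2 + 76x + 449 is (76)^2 - 4·(449) = 5776 - 1796 = 3980, and 4·(995) is not a perfect square in Q since 995 is squarefree and ≠ 1. Hence x^2 + 76x + 449 is irreducible over Q and is the minimal polynomial of α.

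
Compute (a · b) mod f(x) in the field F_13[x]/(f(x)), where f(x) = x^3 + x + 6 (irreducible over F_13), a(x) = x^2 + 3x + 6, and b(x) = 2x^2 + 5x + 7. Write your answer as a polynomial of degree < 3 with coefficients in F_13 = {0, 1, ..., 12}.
a · b ≡ 6x^2 + 2x + 2 (mod f(x))

Multiply in F_13[x]: a(x)·b(x) = (x^2 + 3x + 6)·(2x^2 + 5x + 7) = 2x^4 + 11x^3 + 8x^2 + 12x + 3. This has degree ≥ 3, so divide by f(x) over F_13: 2x^4 + 11x^3 + 8x^2 + 12x + 3 = (2x + 11)·(x^3 + x + 6) + (6x^2 + 2x + 2). Hence a·b ≡ 6x^2 + 2x + 2 (mod f). (F_13[x]/(f) is a field with 13^3 = 2197 elements since f is irreducible of degree 3.)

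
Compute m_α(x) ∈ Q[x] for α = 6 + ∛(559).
m_α(x) = x^3 - 18x^2 + 108x - 775

Set β = α - 6 = ∛(559), so β^3 = 559. Then (α - 6)^3 - 559 = 0, i.e. α is a root of g(x) = (x - 6)^3 - 559 = x^3 - 18x^2 + 108x - 775. Since g(x) = h(x - 6) where h(x) = x^3 - 559, and h is irreducible over Q (because 559 is not a perfect cube, so h has no rational root, and a monic cubic with no rational root is irreducible), g is also irreducible (irreducibility is preserved under the substitution x → x - 6). Hence m_α(x) = x^3 - 18x^2 + 108x - 775.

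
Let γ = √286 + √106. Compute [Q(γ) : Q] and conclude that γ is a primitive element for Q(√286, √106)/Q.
[Q(γ) : Q] = 4 (equivalently, Q(γ) = Q(√286, √106))

Obviously Q(γ) ⊆ Q(√286, √106), and [Q(√286, √106):Q] = 4 (since 286, 106 are distinct squarefree integers > 1 with 30316 not a perfect square). To show equality we compute the minimal polynomial of γ. From γ = √286 + √106: γ^2 = 286 + 2√(30316) + 106 = 392 + 2√(30316), so γ^2 - 392 = 2√(30316); squaring, (γ^2 - 392)^2 = 4·30316, i.e. γ^4 - 784γ^2 + 153664 - 121264 = 0, i.e. γ^4 - 784γ^2 + 32400 = 0. So γ is a root of x^4 - 784x^2 + 32400. This polynomial is irreducible over Q: it has no rational root (each ±√286 ± √106 is irrational), and any factorization into two quadratics over Q would force √(30316) ∈ Q (pairing opposite roots) or √286, √106 ∈ Q (other pairings), all impossible. Hence [Q(γ):Q] = 4 = [Q(√286, √106):Q], so Q(γ) = Q(√286, √106).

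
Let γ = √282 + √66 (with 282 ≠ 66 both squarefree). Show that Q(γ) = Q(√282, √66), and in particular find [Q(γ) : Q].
[Q(γ) : Q] = 4 (equivalently, Q(γ) = Q(√282, √66))

Obviously Q(γ) ⊆ Q(√282, √66), and [Q(√282, √66):Q] = 4 (since 282, 66 are distinct squarefree integers > 1 with 18612 not a perfect square). To show equality we compute the minimal polynomial of γ. From γ = √282 + √66: γ^2 = 282 + 2√(18612) + 66 = 348 + 2√(18612), so γ^2 - 348 = 2√(18612); squaring, (γ^2 - 348)^2 = 4·18612, i.e. γ^4 - 696γ^2 + 121104 - 74448 = 0, i.e. γ^4 - 696γ^2 + 46656 = 0. So γ is a root of x^4 - 696x^2 + 46656. This polynomial is irreducible over Q: it has no rational root (each ±√282 ± √66 is irrational), and any factorization into two quadratics over Q would force √(18612) ∈ Q (pairing opposite roots) or √282, √66 ∈ Q (other pairings), all impossible. Hence [Q(γ):Q] = 4 = [Q(√282, √66):Q], so Q(γ) = Q(√282, √66).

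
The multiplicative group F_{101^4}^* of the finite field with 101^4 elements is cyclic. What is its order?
|F_{101^4}^*| = 104060400

F_{101^4} has 101^4 = 104060401 elements; its multiplicative group consists of all nonzero elements, so |F_{101^4}^*| = 104060401 - 1 = 104060400. (It is cyclic since any finite subgroup of the multiplicative group of a field is cyclic.)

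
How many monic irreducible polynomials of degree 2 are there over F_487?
There are 118341 monic irreducible polynomials of degree 2 over F_487

Each element of F_{487^2} that lies in no proper subfield is a root of exactly one monic irreducible of degree 2 over F_487, and each such polynomial has 2 distinct roots in F_{487^2}. By Möbius inversion the count is N_487(2) = (1/2) Σ_{d|2} μ(2/d) · 487^d = (1/2)(μ(2)·487^1 + μ(1)·487^2) = 236682/2 = 118341.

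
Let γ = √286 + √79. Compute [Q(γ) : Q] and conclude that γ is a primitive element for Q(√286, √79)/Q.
[Q(γ) : Q] = 4 (equivalently, Q(γ) = Q(√286, √79))

Obviously Q(γ) ⊆ Q(√286, √79), and [Q(√286, √79):Q] = 4 (since 286, 79 are distinct squarefree integers > 1 with 22594 not a perfect square). To show equality we compute the minimal polynomial of γ. From γ = √286 + √79: γ^2 = 286 + 2√(22594) + 79 = 365 + 2√(22594), so γ^2 - 365 = 2√(22594); squaring, (γ^2 - 365)^2 = 4·22594, i.e. γ^4 - 730γ^2 + 133225 - 90376 = 0, i.e. γ^4 - 730γ^2 + 42849 = 0. So γ is a root of x^4 - 730x^2 + 42849. This polynomial is irreducible over Q: it has no rational root (each ±√286 ± √79 is irrational), and any factorization into two quadratics over Q would force √(22594) ∈ Q (pairing opposite roots) or √286, √79 ∈ Q (other pairings), all impossible. Hence [Q(γ):Q] = 4 = [Q(√286, √79):Q], so Q(γ) = Q(√286, √79).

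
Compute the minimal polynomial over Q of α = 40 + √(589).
m_α(x) = x^2 - 80x + 1011

From α - 40 = √(589), squaring gives (α - 40)^2 = 589, i.e. α^2 - 80α + 1600 = 589, so α^2 - 80α + 1011 = 0. The discriminant of x^2 - 80x + 1011 is (-80)^2 - 4·(1011) = 6400 - 4044 = 2356, and 4·(589) is not a perfect square in Q since 589 is squarefree and ≠ 1. Hence x^2 - 80x + 1011 is irreducible over Q and is the minimal polynomial of α.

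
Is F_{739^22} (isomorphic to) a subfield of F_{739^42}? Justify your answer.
No: F_{739^22} is not a subfield of F_{739^42}

F_{p^m} embeds in F_{p^n} iff m | n. Here 22 ∤ 42 (since 42 = 1·22 + 20 with remainder 20 ≠ 0), so F_{739^22} is not a subfield of F_{739^42}. Equivalently: if it were, the tower law would give 22 = [F_{739^22}:F_739] dividing [F_{739^42}:F_739] = 42, contradiction.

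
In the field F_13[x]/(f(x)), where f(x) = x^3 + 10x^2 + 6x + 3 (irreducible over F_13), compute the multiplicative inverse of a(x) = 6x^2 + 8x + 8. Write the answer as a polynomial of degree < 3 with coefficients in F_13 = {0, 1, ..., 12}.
a(x)^(-1) ≡ 7x^2 + 7x + 11 (mod f(x))

Since f is irreducible over F_13, F_13[x]/(f) is a field and a(x) ≠ 0 has an inverse. Apply the extended Euclidean algorithm to f(x) and a(x) in F_13[x]: f(x) = (11x)·a(x) + (9x + 3);  a(x) = (5x + 5)·(9x + 3) + (6). The last nonzero remainder is the constant 6 = gcd(f, a) in F_13. Back-substituting through the division chain expresses 6 = s(x)·a(x) + t(x)·f(x) with s(x) ≡ 3x^2 + 3x + 1 (mod f), so (3x^2 + 3x + 1)·a(x) ≡ 6 (mod f). Multiplying by 6^(-1) ≡ 11 in F_13 gives a(x)^(-1) ≡ 11·(3x^2 + 3x + 1) ≡ 7x^2 + 7x + 11 (mod f). Check: (6x^2 + 8x + 8)·(7x^2 + 7x + 11) = 3x^4 + 7x^3 + 9x^2 + x + 10 ≡ 1 (mod x^3 + 10x^2 + 6x + 3).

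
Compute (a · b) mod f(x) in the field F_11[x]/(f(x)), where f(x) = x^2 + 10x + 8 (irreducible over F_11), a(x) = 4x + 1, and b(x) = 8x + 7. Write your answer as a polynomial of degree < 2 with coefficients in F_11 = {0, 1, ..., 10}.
a · b ≡ 2x + 4 (mod f(x))

Multiply in F_11[x]: a(x)·b(x) = (4x + 1)·(8x + 7) = 10x^2 + 3x + 7. This has degree ≥ 2, so divide by f(x) over F_11: 10x^2 + 3x + 7 = (10)·(x^2 + 10x + 8) + (2x + 4). Hence a·b ≡ 2x + 4 (mod f). (F_11[x]/(f) is a field with 11^2 = 121 elements since f is irreducible of degree 2.)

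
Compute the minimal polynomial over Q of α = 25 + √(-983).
m_α(x) = x^2 - 50x + 1608

From α - 25 = √(-983), squaring gives (α - 25)^2 = -983, i.e. α^2 - 50α + 625 = -983, so α^2 - 50α + 1608 = 0. The discriminant of x^2 - 50x + 1608 is (-50)^2 - 4·(1608) = 2500 - 6432 = -3932, and 4·(-983) is not a perfect square in Q since -983 is squarefree and ≠ 1. Hence x^2 - 50x + 1608 is irreducible over Q and is the minimal polynomial of α.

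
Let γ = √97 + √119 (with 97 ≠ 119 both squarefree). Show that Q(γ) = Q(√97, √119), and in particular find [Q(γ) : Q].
[Q(γ) : Q] = 4 (equivalently, Q(γ) = Q(√97, √119))

Obviously Q(γ) ⊆ Q(√97, √119), and [Q(√97, √119):Q] = 4 (since 97, 119 are distinct squarefree integers > 1 with 11543 not a perfect square). To show equality we compute the minimal polynomial of γ. From γ = √97 + √119: γ^2 = 97 + 2√(11543) + 119 = 216 + 2√(11543), so γ^2 - 216 = 2√(11543); squaring, (γ^2 - 216)^2 = 4·11543, i.e. γ^4 - 432γ^2 + 46656 - 46172 = 0, i.e. γ^4 - 432γ^2 + 484 = 0. So γ is a root of x^4 - 432x^2 + 484. This polynomial is irreducible over Q: it has no rational root (each ±√97 ± √119 is irrational), and any factorization into two quadratics over Q would force √(11543) ∈ Q (pairing opposite roots) or √97, √119 ∈ Q (other pairings), all impossible. Hence [Q(γ):Q] = 4 = [Q(√97, √119):Q], so Q(γ) = Q(√97, √119).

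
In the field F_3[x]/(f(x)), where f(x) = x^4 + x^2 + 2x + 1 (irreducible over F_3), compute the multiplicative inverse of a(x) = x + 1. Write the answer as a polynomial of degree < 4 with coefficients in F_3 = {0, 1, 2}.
a(x)^(-1) ≡ 2x^3 + x^2 + x (mod f(x))

Since f is irreducible over F_3, F_3[x]/(f) is a field and a(x) ≠ 0 has an inverse. Apply the extended Euclidean algorithm to f(x) and a(x) in F_3[x]: f(x) = (x^3 + 2x^2 + 2x)·a(x) + (1). The last nonzero remainder is the constant 1 = gcd(f, a) in F_3. Back-substituting through the division chain expresses 1 = s(x)·a(x) + t(x)·f(x) with s(x) ≡ 2x^3 + x^2 + x (mod f), so a(x)^(-1) ≡ s(x) = 2x^3 + x^2 + x (mod f). Check: (x + 1)·(2x^3 + x^2 + x) = 2x^4 + 2x^2 + x ≡ 1 (mod x^4 + x^2 + 2x + 1).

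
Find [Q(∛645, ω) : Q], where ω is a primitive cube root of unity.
[Q(∛645, ω) : Q] = 6

[Q(∛645):Q] = 3 (min poly x^3 - 645, irreducible since 645 is not a perfect cube). [Q(ω):Q] = 2 (min poly x^2 + x + 1). Since Q(∛645) ⊂ R and ω ∉ R, we have ω ∉ Q(∛645), so x^2 + x + 1 remains irreducible over Q(∛645) and [Q(∛645, ω) : Q(∛645)] = 2. By the tower law, [Q(∛645, ω) : Q] = 3 · 2 = 6. (In fact Q(∛645, ω) is the splitting field of x^3 - 645 over Q.)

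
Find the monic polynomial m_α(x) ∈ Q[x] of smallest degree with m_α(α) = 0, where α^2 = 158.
m_α(x) = x^2 - 158

α satisfies α^2 - 158 = 0, so x^2 - 158 annihilates α. Since d = 158 is squarefree and ≠ 1, it is not a perfect square in Q, so x^2 - 158 has no rational root and is therefore irreducible over Q (a degree-2 polynomial over a field is irreducible iff it has no root). Hence m_α(x) = x^2 - 158.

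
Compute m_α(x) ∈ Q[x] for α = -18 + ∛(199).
m_α(x) = x^3 + 54x^2 + 972x + 5633

Set β = α + 18 = ∛(199), so β^3 = 199. Then (α + 18)^3 - 199 = 0, i.e. α is a root of g(x) = (x + 18)^3 - 199 = x^3 + 54x^2 + 972x + 5633. Since g(x) = h(x + 18) where h(x) = x^3 - 199, and h is irreducible over Q (because 199 is not a perfect cube, so h has no rational root, and a monic cubic with no rational root is irreducible), g is also irreducible (irreducibility is preserved under the substitution x → x + 18). Hence m_α(x) = x^3 + 54x^2 + 972x + 5633.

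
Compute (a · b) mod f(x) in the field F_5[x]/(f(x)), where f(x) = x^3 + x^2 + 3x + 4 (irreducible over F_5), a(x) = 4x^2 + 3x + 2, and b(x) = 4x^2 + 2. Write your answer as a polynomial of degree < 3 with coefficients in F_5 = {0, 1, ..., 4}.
a · b ≡ 2x^2 + 4x (mod f(x))

Multiply in F_5[x]: a(x)·b(x) = (4x^2 + 3x + 2)·(4x^2 + 2) = x^4 + 2x^3 + x^2 + x + 4. This has degree ≥ 3, so divide by f(x) over F_5: x^4 + 2x^3 + x^2 + x + 4 = (x + 1)·(x^3 + x^2 + 3x + 4) + (2x^2 + 4x). Hence a·b ≡ 2x^2 + 4x (mod f). (F_5[x]/(f) is a field with 5^3 = 125 elements since f is irreducible of degree 3.)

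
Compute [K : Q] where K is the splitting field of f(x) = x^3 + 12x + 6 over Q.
[K : Q] = 6

By the rational root test, any rational root of the monic integer polynomial f(x) = x^3 + 12x + 6 must be an integer dividing the constant term 6, i.e. one of ±{1, 2, 3, 6}. Evaluating: f(1) = 19, f(-1) = -7, f(2) = 38, f(-2) = -26, f(3) = 69, f(-3) = -57, f(6) = 294, f(-6) = -282; none is 0, so f has no rational root and is therefore irreducible over Q (a cubic with no linear factor over a field is irreducible). For an irreducible cubic, the Galois group is A_3 or S_3 according as the discriminant disc(f) = -4a^3 - 27b^2 = -4·(12)^3 - 27·(6)^2 = -7884 is or is not a square in Q. Here disc(f) = -7884 is not a perfect square in Q, so the Galois group of f over Q is not contained in A_3 and must be all of S_3. The splitting field has degree |S_3| = 6 over Q, so [K : Q] = 6.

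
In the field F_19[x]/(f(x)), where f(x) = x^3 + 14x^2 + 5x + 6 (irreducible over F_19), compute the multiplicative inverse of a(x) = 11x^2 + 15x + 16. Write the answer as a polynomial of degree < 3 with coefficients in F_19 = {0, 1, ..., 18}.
a(x)^(-1) ≡ x^2 + 15x + 11 (mod f(x))

Since f is irreducible over F_19, F_19[x]/(f) is a field and a(x) ≠ 0 has an inverse. Apply the extended Euclidean algorithm to f(x) and a(x) in F_19[x]: f(x) = (7x + 9)·a(x) + (5x + 14);  a(x) = (6x + 9)·(5x + 14) + (4). The last nonzero remainder is the constant 4 = gcd(f, a) in F_19. Back-substituting through the division chain expresses 4 = s(x)·a(x) + t(x)·f(x) with s(x) ≡ 4x^2 + 3x + 6 (mod f), so (4x^2 + 3x + 6)·a(x) ≡ 4 (mod f). Multiplying by 4^(-1) ≡ 5 in F_19 gives a(x)^(-1) ≡ 5·(4x^2 + 3x + 6) ≡ x^2 + 15x + 11 (mod f). Check: (11x^2 + 15x + 16)·(x^2 + 15x + 11) = 11x^4 + 9x^3 + x^2 + 6x + 5 ≡ 1 (mod x^3 + 14x^2 + 5x + 6).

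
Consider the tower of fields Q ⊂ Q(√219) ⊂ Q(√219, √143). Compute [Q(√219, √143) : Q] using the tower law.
[Q(√219, √143) : Q] = 4

[Q(√219):Q] = 2 (min poly x^2 - 219, irreducible since 219 is squarefree > 1). For the top step, suppose √143 ∈ Q(√219), say √143 = c + d√219 with c, d ∈ Q. Squaring: 143 = c^2 + 219d^2 + 2cd√219. Since √219 ∉ Q this forces 2cd = 0. If d = 0 then √143 = c ∈ Q, contradicting 143 squarefree > 1. If c = 0 then 143 = 219d^2, so 219·143 = (219d)^2 is a perfect square in Q — but 219·143 = 31317 is not a perfect square (since 219 and 143 are distinct squarefree integers). Contradiction. Hence √143 ∉ Q(√219), so x^2 - 143 stays irreducible over Q(√219) and [Q(√219, √143) : Q(√219)] = 2. By the tower law, [Q(√219, √143) : Q] = 2 · 2 = 4.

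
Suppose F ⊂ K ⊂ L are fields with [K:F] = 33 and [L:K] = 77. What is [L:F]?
[L:F] = 2541

The tower law says that for any tower of field extensions F ⊂ K ⊂ L with finite degrees, [L:F] = [L:K] · [K:F]. Here this gives [L:F] = 77 · 33 = 2541.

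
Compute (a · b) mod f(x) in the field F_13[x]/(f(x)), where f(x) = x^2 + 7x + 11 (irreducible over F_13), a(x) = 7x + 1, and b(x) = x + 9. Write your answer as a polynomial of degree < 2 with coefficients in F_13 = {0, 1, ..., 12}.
a · b ≡ 2x + 10 (mod f(x))

Multiply in F_13[x]: a(x)·b(x) = (7x + 1)·(x + 9) = 7x^2 + 12x + 9. This has degree ≥ 2, so divide by f(x) over F_13: 7x^2 + 12x + 9 = (7)·(x^2 + 7x + 11) + (2x + 10). Hence a·b ≡ 2x + 10 (mod f). (F_13[x]/(f) is a field with 13^2 = 169 elements since f is irreducible of degree 2.)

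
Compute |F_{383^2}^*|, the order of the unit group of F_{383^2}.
|F_{383^2}^*| = 146688

F_{383^2} has 383^2 = 146689 elements; its multiplicative group consists of all nonzero elements, so |F_{383^2}^*| = 146689 - 1 = 146688. (It is cyclic since any finite subgroup of the multiplicative group of a field is cyclic.)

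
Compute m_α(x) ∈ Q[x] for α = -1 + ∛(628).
m_α(x) = x^3 + 3x^2 + 3x - 627

Set β = α + 1 = ∛(628), so β^3 = 628. Then (α + 1)^3 - 628 = 0, i.e. α is a root of g(x) = (x + 1)^3 - 628 = x^3 + 3x^2 + 3x - 627. Since g(x) = h(x + 1) where h(x) = x^3 - 628, and h is irreducible over Q (because 628 is not a perfect cube, so h has no rational root, and a monic cubic with no rational root is irreducible), g is also irreducible (irreducibility is preserved under the substitution x → x + 1). Hence m_α(x) = x^3 + 3x^2 + 3x - 627.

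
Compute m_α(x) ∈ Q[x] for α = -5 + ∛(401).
m_α(x) = x^3 + 15x^2 + 75x - 276

Set β = α + 5 = ∛(401), so β^3 = 401. Then (α + 5)^3 - 401 = 0, i.e. α is a root of g(x) = (x + 5)^3 - 401 = x^3 + 15x^2 + 75x - 276. Since g(x) = h(x + 5) where h(x) = x^3 - 401, and h is irreducible over Q (because 401 is not a perfect cube, so h has no rational root, and a monic cubic with no rational root is irreducible), g is also irreducible (irreducibility is preserved under the substitution x → x + 5). Hence m_α(x) = x^3 + 15x^2 + 75x - 276.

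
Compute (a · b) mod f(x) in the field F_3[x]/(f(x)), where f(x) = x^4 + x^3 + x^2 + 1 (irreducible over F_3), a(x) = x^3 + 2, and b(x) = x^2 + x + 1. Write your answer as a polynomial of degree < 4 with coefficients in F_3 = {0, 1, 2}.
a · b ≡ 2x^2 + x + 2 (mod f(x))

Multiply in F_3[x]: a(x)·b(x) = (x^3 + 2)·(x^2 + x + 1) = x^5 + x^4 + x^3 + 2x^2 + 2x + 2. This has degree ≥ 4, so divide by f(x) over F_3: x^5 + x^4 + x^3 + 2x^2 + 2x + 2 = (x)·(x^4 + x^3 + x^2 + 1) + (2x^2 + x + 2). Hence a·b ≡ 2x^2 + x + 2 (mod f). (F_3[x]/(f) is a field with 3^4 = 81 elements since f is irreducible of degree 4.)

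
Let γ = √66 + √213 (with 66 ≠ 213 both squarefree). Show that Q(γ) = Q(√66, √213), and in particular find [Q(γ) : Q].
[Q(γ) : Q] = 4 (equivalently, Q(γ) = Q(√66, √213))

Obviously Q(γ) ⊆ Q(√66, √213), and [Q(√66, √213):Q] = 4 (since 66, 213 are distinct squarefree integers > 1 with 14058 not a perfect square). To show equality we compute the minimal polynomial of γ. From γ = √66 + √213: γ^2 = 66 + 2√(14058) + 213 = 279 + 2√(14058), so γ^2 - 279 = 2√(14058); squaring, (γ^2 - 279)^2 = 4·14058, i.e. γ^4 - 558γ^2 + 77841 - 56232 = 0, i.e. γ^4 - 558γ^2 + 21609 = 0. So γ is a root of x^4 - 558x^2 + 21609. This polynomial is irreducible over Q: it has no rational root (each ±√66 ± √213 is irrational), and any factorization into two quadratics over Q would force √(14058) ∈ Q (pairing opposite roots) or √66, √213 ∈ Q (other pairings), all impossible. Hence [Q(γ):Q] = 4 = [Q(√66, √213):Q], so Q(γ) = Q(√66, √213).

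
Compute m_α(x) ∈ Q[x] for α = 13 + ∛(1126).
m_α(x) = x^3 - 39x^2 + 507x - 3323

Set β = α - 13 = ∛(1126), so β^3 = 1126. Then (α - 13)^3 - 1126 = 0, i.e. α is a root of g(x) = (x - 13)^3 - 1126 = x^3 - 39x^2 + 507x - 3323. Since g(x) = h(x - 13) where h(x) = x^3 - 1126, and h is irreducible over Q (because 1126 is not a perfect cube, so h has no rational root, and a monic cubic with no rational root is irreducible), g is also irreducible (irreducibility is preserved under the substitution x → x - 13). Hence m_α(x) = x^3 - 39x^2 + 507x - 3323.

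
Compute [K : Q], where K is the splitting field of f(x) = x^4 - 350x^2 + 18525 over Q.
[K : Q] = 4

Solving the quadratic in x^2: x^2 = (350 ± √(350^2 - 4·18525))/2 = (350 ± √48400)/2 = (350 ± 220)/2, giving x^2 = 65 or x^2 = 285. So f(x) = (x^2 - 65)(x^2 - 285) and the roots of f are ±√65, ±√285. Hence the splitting field is K = Q(√65, √285). Since 65 and 285 are distinct squarefree integers > 1, their product 18525 is not a perfect square, so √285 ∉ Q(√65). By the tower law [K:Q] = [Q(√65,√285):Q(√65)] · [Q(√65):Q] = 2 · 2 = 4.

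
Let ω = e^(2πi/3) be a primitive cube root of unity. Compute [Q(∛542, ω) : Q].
[Q(∛542, ω) : Q] = 6

[Q(∛542):Q] = 3 (min poly x^3 - 542, irreducible since 542 is not a perfect cube). [Q(ω):Q] = 2 (min poly x^2 + x + 1). Since Q(∛542) ⊂ R and ω ∉ R, we have ω ∉ Q(∛542), so x^2 + x + 1 remains irreducible over Q(∛542) and [Q(∛542, ω) : Q(∛542)] = 2. By the tower law, [Q(∛542, ω) : Q] = 3 · 2 = 6. (In fact Q(∛542, ω) is the splitting field of x^3 - 542 over Q.)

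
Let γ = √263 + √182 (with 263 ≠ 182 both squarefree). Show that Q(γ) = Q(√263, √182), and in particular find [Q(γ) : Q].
[Q(γ) : Q] = 4 (equivalently, Q(γ) = Q(√263, √182))

Obviously Q(γ) ⊆ Q(√263, √182), and [Q(√263, √182):Q] = 4 (since 263, 182 are distinct squarefree integers > 1 with 47866 not a perfect square). To show equality we compute the minimal polynomial of γ. From γ = √263 + √182: γ^2 = 263 + 2√(47866) + 182 = 445 + 2√(47866), so γ^2 - 445 = 2√(47866); squaring, (γ^2 - 445)^2 = 4·47866, i.e. γ^4 - 890γ^2 + 198025 - 191464 = 0, i.e. γ^4 - 890γ^2 + 6561 = 0. So γ is a root of x^4 - 890x^2 + 6561. This polynomial is irreducible over Q: it has no rational root (each ±√263 ± √182 is irrational), and any factorization into two quadratics over Q would force √(47866) ∈ Q (pairing opposite roots) or √263, √182 ∈ Q (other pairings), all impossible. Hence [Q(γ):Q] = 4 = [Q(√263, √182):Q], so Q(γ) = Q(√263, √182).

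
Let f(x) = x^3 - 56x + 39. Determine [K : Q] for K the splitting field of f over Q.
[K : Q] = 6

By the rational root test, any rational root of the monic integer polynomial f(x) = x^3 - 56x + 39 must be an integer dividing the constant term 39, i.e. one of ±{1, 3, 13, 39}. Evaluating: f(1) = -16, f(-1) = 94, f(3) = -102, f(-3) = 180, f(13) = 1508, f(-13) = -1430, f(39) = 57174, f(-39) = -57096; none is 0, so f has no rational root and is therefore irreducible over Q (a cubic with no linear factor over a field is irreducible). For an irreducible cubic, the Galois group is A_3 or S_3 according as the discriminant disc(f) = -4a^3 - 27b^2 = -4·(-56)^3 - 27·(39)^2 = 661397 is or is not a square in Q. Here disc(f) = 661397 is not a perfect square in Q, so the Galois group of f over Q is not contained in A_3 and must be all of S_3. The splitting field has degree |S_3| = 6 over Q, so [K : Q] = 6.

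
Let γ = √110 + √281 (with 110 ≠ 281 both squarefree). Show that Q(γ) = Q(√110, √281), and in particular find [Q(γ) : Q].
[Q(γ) : Q] = 4 (equivalently, Q(γ) = Q(√110, √281))

Obviously Q(γ) ⊆ Q(√110, √281), and [Q(√110, √281):Q] = 4 (since 110, 281 are distinct squarefree integers > 1 with 30910 not a perfect square). To show equality we compute the minimal polynomial of γ. From γ = √110 + √281: γ^2 = 110 + 2√(30910) + 281 = 391 + 2√(30910), so γ^2 - 391 = 2√(30910); squaring, (γ^2 - 391)^2 = 4·30910, i.e. γ^4 - 782γ^2 + 152881 - 123640 = 0, i.e. γ^4 - 782γ^2 + 29241 = 0. So γ is a root of x^4 - 782x^2 + 29241. This polynomial is irreducible over Q: it has no rational root (each ±√110 ± √281 is irrational), and any factorization into two quadratics over Q would force √(30910) ∈ Q (pairing opposite roots) or √110, √281 ∈ Q (other pairings), all impossible. Hence [Q(γ):Q] = 4 = [Q(√110, √281):Q], so Q(γ) = Q(√110, √281).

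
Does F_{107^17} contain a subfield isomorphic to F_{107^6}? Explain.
No: F_{107^6} is not a subfield of F_{107^17}

F_{p^m} embeds in F_{p^n} iff m | n. Here 6 ∤ 17 (since 17 = 2·6 + 5 with remainder 5 ≠ 0), so F_{107^6} is not a subfield of F_{107^17}. Equivalently: if it were, the tower law would give 6 = [F_{107^6}:F_107] dividing [F_{107^17}:F_107] = 17, contradiction.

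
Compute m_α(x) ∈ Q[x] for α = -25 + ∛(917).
m_α(x) = x^3 + 75x^2 + 1875x + 14708

Set β = α + 25 = ∛(917), so β^3 = 917. Then (α + 25)^3 - 917 = 0, i.e. α is a root of g(x) = (x + 25)^3 - 917 = x^3 + 75x^2 + 1875x + 14708. Since g(x) = h(x + 25) where h(x) = x^3 - 917, and h is irreducible over Q (because 917 is not a perfect cube, so h has no rational root, and a monic cubic with no rational root is irreducible), g is also irreducible (irreducibility is preserved under the substitution x → x + 25). Hence m_α(x) = x^3 + 75x^2 + 1875x + 14708.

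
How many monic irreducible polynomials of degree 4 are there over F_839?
There are 123876017580 monic irreducible polynomials of degree 4 over F_839

Each element of F_{839^4} that lies in no proper subfield is a root of exactly one monic irreducible of degree 4 over F_839, and each such polynomial has 4 distinct roots in F_{839^4}. By Möbius inversion the count is N_839(4) = (1/4) Σ_{d|4} μ(4/d) · 839^d = (1/4)(μ(4)·839^1 + μ(2)·839^2 + μ(1)·839^4) = 495504070320/4 = 123876017580.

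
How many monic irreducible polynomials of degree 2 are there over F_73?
There are 2628 monic irreducible polynomials of degree 2 over F_73

Each element of F_{73^2} that lies in no proper subfield is a root of exactly one monic irreducible of degree 2 over F_73, and each such polynomial has 2 distinct roots in F_{73^2}. By Möbius inversion the count is N_73(2) = (1/2) Σ_{d|2} μ(2/d) · 73^d = (1/2)(μ(2)·73^1 + μ(1)·73^2) = 5256/2 = 2628.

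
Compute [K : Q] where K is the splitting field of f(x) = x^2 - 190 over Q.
[K : Q] = 2

f(x) = x^2 - 190 factors as (x - √190)(x + √190). The splitting field is K = Q(√190). Since 190 is squarefree and > 1, it is not a perfect square, so x^2 - 190 is irreducible over Q and [Q(√190) : Q] = 2. Hence [K : Q] = 2.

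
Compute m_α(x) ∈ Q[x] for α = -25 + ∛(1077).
m_α(x) = x^3 + 75x^2 + 1875x + 14548

Set β = α + 25 = ∛(1077), so β^3 = 1077. Then (α + 25)^3 - 1077 = 0, i.e. α is a root of g(x) = (x + 25)^3 - 1077 = x^3 + 75x^2 + 1875x + 14548. Since g(x) = h(x + 25) where h(x) = x^3 - 1077, and h is irreducible over Q (because 1077 is not a perfect cube, so h has no rational root, and a monic cubic with no rational root is irreducible), g is also irreducible (irreducibility is preserved under the substitution x → x + 25). Hence m_α(x) = x^3 + 75x^2 + 1875x + 14548.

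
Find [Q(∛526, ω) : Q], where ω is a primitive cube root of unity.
[Q(∛526, ω) : Q] = 6

[Q(∛526):Q] = 3 (min poly x^3 - 526, irreducible since 526 is not a perfect cube). [Q(ω):Q] = 2 (min poly x^2 + x + 1). Since Q(∛526) ⊂ R and ω ∉ R, we have ω ∉ Q(∛526), so x^2 + x + 1 remains irreducible over Q(∛526) and [Q(∛526, ω) : Q(∛526)] = 2. By the tower law, [Q(∛526, ω) : Q] = 3 · 2 = 6. (In fact Q(∛526, ω) is the splitting field of x^3 - 526 over Q.)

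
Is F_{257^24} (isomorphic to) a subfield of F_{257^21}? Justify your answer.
No: F_{257^24} is not a subfield of F_{257^21}

F_{p^m} embeds in F_{p^n} iff m | n. Here 24 ∤ 21 (since 21 = 0·24 + 21 with remainder 21 ≠ 0), so F_{257^24} is not a subfield of F_{257^21}. Equivalently: if it were, the tower law would give 24 = [F_{257^24}:F_257] dividing [F_{257^21}:F_257] = 21, contradiction.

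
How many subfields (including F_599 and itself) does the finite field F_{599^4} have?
F_{599^4} has 3 subfields

The subfields of F_{p^n} are exactly the fields F_{p^d} for d | n (each is the fixed field of the unique index-d subgroup of Gal(F_{p^n}/F_p) ≅ Z/nZ). The divisors of n = 4 are {1, 2, 4}, giving 3 subfields: F_{599^1}, F_{599^2}, F_{599^4}.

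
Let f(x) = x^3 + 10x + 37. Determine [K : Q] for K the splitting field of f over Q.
[K : Q] = 6

By the rational root test, any rational root of the monic integer polynomial f(x) = x^3 + 10x + 37 must be an integer dividing the constant term 37, i.e. one of ±{1, 37}. Evaluating: f(1) = 48, f(-1) = 26, f(37) = 51060, f(-37) = -50986; none is 0, so f has no rational root and is therefore irreducible over Q (a cubic with no linear factor over a field is irreducible). For an irreducible cubic, the Galois group is A_3 or S_3 according as the discriminant disc(f) = -4a^3 - 27b^2 = -4·(10)^3 - 27·(37)^2 = -40963 is or is not a square in Q. Here disc(f) = -40963 is not a perfect square in Q, so the Galois group of f over Q is not contained in A_3 and must be all of S_3. The splitting field has degree |S_3| = 6 over Q, so [K : Q] = 6.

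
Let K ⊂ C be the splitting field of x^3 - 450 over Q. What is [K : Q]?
[K : Q] = 6

The roots of x^3 - 450 are ∛450, ω∛450, ω^2∛450 where ω = e^(2πi/3) is a primitive cube root of unity, so K = Q(∛450, ω). Now [Q(∛450):Q] = 3 (since 450 is not a perfect cube, x^3 - 450 is irreducible) and [Q(ω):Q] = 2. Both 2 and 3 divide [K:Q], and [K:Q] ≤ 3·2 = 6, so [K:Q] = 6. (Equivalently: Q(∛450) ⊂ R but ω ∉ R, so [K : Q(∛450)] = 2.)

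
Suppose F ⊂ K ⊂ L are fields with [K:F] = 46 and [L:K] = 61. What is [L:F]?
[L:F] = 2806

The tower law says that for any tower of field extensions F ⊂ K ⊂ L with finite degrees, [L:F] = [L:K] · [K:F]. Here this gives [L:F] = 61 · 46 = 2806.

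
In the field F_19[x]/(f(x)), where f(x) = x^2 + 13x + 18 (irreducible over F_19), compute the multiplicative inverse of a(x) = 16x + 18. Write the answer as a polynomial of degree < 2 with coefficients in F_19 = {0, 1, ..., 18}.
a(x)^(-1) ≡ 6x (mod f(x))

Since f is irreducible over F_19, F_19[x]/(f) is a field and a(x) ≠ 0 has an inverse. Apply the extended Euclidean algorithm to f(x) and a(x) in F_19[x]: f(x) = (6x)·a(x) + (18). The last nonzero remainder is the constant 18 = gcd(f, a) in F_19. Back-substituting through the division chain expresses 18 = s(x)·a(x) + t(x)·f(x) with s(x) ≡ 13x (mod f), so (13x)·a(x) ≡ 18 (mod f). Multiplying by 18^(-1) ≡ 18 in F_19 gives a(x)^(-1) ≡ 18·(13x) ≡ 6x (mod f). Check: (16x + 18)·(6x) = x^2 + 13x ≡ 1 (mod x^2 + 13x + 18).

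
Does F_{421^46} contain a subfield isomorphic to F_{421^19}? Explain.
No: F_{421^19} is not a subfield of F_{421^46}

F_{p^m} embeds in F_{p^n} iff m | n. Here 19 ∤ 46 (since 46 = 2·19 + 8 with remainder 8 ≠ 0), so F_{421^19} is not a subfield of F_{421^46}. Equivalently: if it were, the tower law would give 19 = [F_{421^19}:F_421] dividing [F_{421^46}:F_421] = 46, contradiction.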